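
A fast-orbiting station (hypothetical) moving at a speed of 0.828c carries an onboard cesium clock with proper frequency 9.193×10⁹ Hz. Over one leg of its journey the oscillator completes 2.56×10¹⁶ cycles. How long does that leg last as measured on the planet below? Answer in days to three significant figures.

Δt = 57.5 days

γ = 1/√(1 − 0.828²) = 1/√0.3144 = 1.783
Proper time for N cycles: τ = N/f = 2.56×10¹⁶/(9.193×10⁹) = 2.785×10⁶ s = 32.23 days.
Lab-frame duration Δt = γτ = 1.783 × 32.23 = 57.48 days.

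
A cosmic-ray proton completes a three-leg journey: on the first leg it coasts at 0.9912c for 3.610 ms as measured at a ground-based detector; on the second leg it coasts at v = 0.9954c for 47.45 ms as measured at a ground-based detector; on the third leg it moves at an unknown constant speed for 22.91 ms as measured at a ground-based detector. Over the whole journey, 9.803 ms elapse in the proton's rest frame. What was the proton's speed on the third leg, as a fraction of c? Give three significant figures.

β = 0.978

Leg 1: γ = 1/√(1 − 0.9912²) = 1/√0.01752 = 7.554; τ_1 = 3.610/7.554 = 0.4779 ms.
Leg 2: γ = 1/√(1 − 0.9954²) = 1/√0.009179 = 10.44; τ_2 = 47.45/10.44 = 4.546 ms.
Leg 3: speed unknown; τ_3 = 22.91/γ_3.
Total proper time: 0.4779 + 4.546 + τ_3 = 9.803, so τ_3 = 9.803 − 5.024 = 4.779 ms.
γ_3 = 22.91/4.779 = 4.794; β = √(1 − 1/γ²) = √0.9565.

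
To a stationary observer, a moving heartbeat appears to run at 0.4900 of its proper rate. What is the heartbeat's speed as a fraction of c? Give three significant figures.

β = 0.872

Rate ratio = 1/γ, so γ = 1/0.4900 = 2.041.
β = √(1 − 1/γ²) = √(1 − 0.4900²) = √0.7599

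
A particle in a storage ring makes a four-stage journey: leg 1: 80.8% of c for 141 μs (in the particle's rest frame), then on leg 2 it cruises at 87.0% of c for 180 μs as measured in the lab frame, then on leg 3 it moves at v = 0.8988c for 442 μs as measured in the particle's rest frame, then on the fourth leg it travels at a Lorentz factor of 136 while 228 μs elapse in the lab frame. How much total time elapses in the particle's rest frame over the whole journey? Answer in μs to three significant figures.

τ = 673 μs

Leg 1: 141 μs is already measured in the particle's rest frame.
Leg 2: β = 0.870; γ = 1/√(1 − 0.870²) = 1/√0.2431 = 2.028; τ_2 = 180/2.028 = 88.75 μs.
Leg 3: 442 μs is already measured in the particle's rest frame.
Leg 4: γ = 136; τ_4 = 228/136.0 = 1.676 μs.
Total: 141.0 + 88.75 + 442.0 + 1.676 μs.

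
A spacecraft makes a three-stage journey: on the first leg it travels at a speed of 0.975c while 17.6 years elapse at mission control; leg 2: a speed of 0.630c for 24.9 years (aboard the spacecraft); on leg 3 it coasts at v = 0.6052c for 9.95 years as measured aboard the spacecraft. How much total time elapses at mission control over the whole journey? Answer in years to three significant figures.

Δt = 62.2 years

Leg 1: 17.6 years is already measured at mission control.
Leg 2: γ = 1/√(1 − 0.630²) = 1/√0.6031 = 1.288; Δt_2 = 1.288 × 24.9 = 32.06 years.
Leg 3: γ = 1/√(1 − 0.6052²) = 1/√0.6337 = 1.256; Δt_3 = 1.256 × 9.95 = 12.50 years.
Total: 17.60 + 32.06 + 12.50 years.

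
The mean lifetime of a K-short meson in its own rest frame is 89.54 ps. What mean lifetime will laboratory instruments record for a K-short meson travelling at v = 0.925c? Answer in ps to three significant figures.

Δt = 236 ps

γ = 1/√(1 − 0.925²) = 1/√0.1444 = 2.632
The rest-frame lifetime is the proper time; the lab measures the dilated interval Δt = γτ₀ = 2.632 × 89.54 ps.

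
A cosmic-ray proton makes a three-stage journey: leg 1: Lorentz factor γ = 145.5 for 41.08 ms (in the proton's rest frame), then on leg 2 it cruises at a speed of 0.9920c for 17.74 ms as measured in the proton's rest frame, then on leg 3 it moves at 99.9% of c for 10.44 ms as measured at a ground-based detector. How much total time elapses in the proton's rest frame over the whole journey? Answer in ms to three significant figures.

Leg 1: 41.08 ms is already measured in the proton's rest frame.
Leg 2: 17.74 ms is already measured in the proton's rest frame.
Leg 3: β = 0.999; γ = 1/√(1 − 0.999²) = 1/√0.001999 = 22.37; τ_3 = 10.44/22.37 = 0.4668 ms.
Total: 41.08 + 17.74 + 0.4668 ms.

τ = 59.3 ms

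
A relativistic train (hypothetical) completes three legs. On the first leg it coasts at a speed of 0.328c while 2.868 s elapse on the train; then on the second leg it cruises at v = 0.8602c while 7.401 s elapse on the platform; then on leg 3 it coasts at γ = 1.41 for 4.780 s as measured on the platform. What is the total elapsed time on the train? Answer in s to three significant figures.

τ = 10.0 s

Leg 1: 2.868 s is already measured on the train.
Leg 2: γ = 1/√(1 − 0.8602²) = 1/√0.2601 = 1.961; τ_2 = 7.401/1.961 = 3.774 s.
Leg 3: γ = 1.41; τ_3 = 4.780/1.410 = 3.390 s.
Total: 2.868 + 3.774 + 3.390 s.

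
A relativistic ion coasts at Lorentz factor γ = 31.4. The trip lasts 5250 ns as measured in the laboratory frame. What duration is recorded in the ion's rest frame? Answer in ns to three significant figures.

γ = 31.4
The interval measured in the laboratory frame is the dilated one; the clock in the ion's rest frame measures the proper time τ = Δt/γ = 5250/31.40 ns.

τ = 167 ns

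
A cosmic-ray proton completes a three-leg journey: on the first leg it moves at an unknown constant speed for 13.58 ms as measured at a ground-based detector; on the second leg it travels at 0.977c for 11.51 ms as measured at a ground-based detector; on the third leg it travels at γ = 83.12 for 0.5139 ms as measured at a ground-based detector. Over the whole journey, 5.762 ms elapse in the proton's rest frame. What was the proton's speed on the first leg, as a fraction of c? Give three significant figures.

Leg 1: speed unknown; τ_1 = 13.58/γ_1.
Leg 2: γ = 1/√(1 − 0.977²) = 1/√0.04547 = 4.690; τ_2 = 11.51/4.690 = 2.454 ms.
Leg 3: γ = 83.12; τ_3 = 0.5139/83.12 = 0.006183 ms.
Total proper time: τ_1 + 2.454 + 0.006183 = 5.762, so τ_1 = 5.762 − 2.461 = 3.301 ms.
γ_1 = 13.58/3.301 = 4.113; β = √(1 − 1/γ²) = √0.9409.

β = 0.970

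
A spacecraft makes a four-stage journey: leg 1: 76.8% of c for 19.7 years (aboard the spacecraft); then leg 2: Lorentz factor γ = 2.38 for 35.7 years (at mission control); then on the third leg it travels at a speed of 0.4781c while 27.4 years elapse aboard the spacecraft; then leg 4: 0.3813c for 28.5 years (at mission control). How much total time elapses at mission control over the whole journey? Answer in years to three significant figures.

Leg 1: β = 0.768; γ = 1/√(1 − 0.768²) = 1/√0.4102 = 1.561; Δt_1 = 1.561 × 19.7 = 30.76 years.
Leg 2: 35.7 years is already measured at mission control.
Leg 3: γ = 1/√(1 − 0.4781²) = 1/√0.7714 = 1.139; Δt_3 = 1.139 × 27.4 = 31.20 years.
Leg 4: 28.5 years is already measured at mission control.
Total: 30.76 + 35.70 + 31.20 + 28.50 years.

Δt = 126 years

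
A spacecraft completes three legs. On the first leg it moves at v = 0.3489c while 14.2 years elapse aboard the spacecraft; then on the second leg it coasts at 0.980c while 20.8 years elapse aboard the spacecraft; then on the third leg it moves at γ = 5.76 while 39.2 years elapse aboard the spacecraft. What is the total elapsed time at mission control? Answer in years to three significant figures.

Leg 1: γ = 1/√(1 − 0.3489²) = 1/√0.8783 = 1.067; Δt_1 = 1.067 × 14.2 = 15.15 years.
Leg 2: γ = 1/√(1 − 0.980²) = 1/√0.03960 = 5.025; Δt_2 = 5.025 × 20.8 = 104.5 years.
Leg 3: γ = 5.76; Δt_3 = 5.760 × 39.2 = 225.8 years.
Total: 15.15 + 104.5 + 225.8 years.

Δt = 345 years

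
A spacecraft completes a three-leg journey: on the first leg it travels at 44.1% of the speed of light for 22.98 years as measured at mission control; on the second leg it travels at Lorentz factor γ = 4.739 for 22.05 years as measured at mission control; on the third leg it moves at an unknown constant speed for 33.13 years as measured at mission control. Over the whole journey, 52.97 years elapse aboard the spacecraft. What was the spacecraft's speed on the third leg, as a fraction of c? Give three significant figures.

Leg 1: β = 0.441; γ = 1/√(1 − 0.441²) = 1/√0.8055 = 1.114; τ_1 = 22.98/1.114 = 20.62 years.
Leg 2: γ = 4.739; τ_2 = 22.05/4.739 = 4.653 years.
Leg 3: speed unknown; τ_3 = 33.13/γ_3.
Total proper time: 20.62 + 4.653 + τ_3 = 52.97, so τ_3 = 52.97 − 25.28 = 27.69 years.
γ_3 = 33.13/27.69 = 1.196; β = √(1 − 1/γ²) = √0.3013.

β = 0.549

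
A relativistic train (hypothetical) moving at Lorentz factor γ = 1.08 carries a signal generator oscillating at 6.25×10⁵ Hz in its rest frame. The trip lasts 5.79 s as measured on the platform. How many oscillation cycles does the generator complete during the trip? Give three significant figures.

γ = 1.08
The oscillator's own cycle count is N = f × τ where τ is the proper time on the train. τ = Δt/γ = 5.79/1.080 = 5.361 s = 5.361×10⁰ s.
N = 6.25×10⁵ × 5.361×10⁰ = 3.351×10⁶.

N = 3.35×10⁶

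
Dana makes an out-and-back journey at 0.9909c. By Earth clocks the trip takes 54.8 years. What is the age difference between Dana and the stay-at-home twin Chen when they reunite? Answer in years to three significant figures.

γ = 1/√(1 − 0.9909²) = 1/√0.01812 = 7.429
Dana's elapsed proper time: τ = 54.8/7.429 = 7.376 years.
Age gap = Δt − τ = 54.8 − 7.376 years.

Δt − τ = 47.4 years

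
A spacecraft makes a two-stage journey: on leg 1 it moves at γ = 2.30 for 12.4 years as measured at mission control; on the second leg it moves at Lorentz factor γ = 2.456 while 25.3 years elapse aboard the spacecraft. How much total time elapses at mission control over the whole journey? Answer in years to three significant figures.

Leg 1: 12.4 years is already measured at mission control.
Leg 2: γ = 2.456; Δt_2 = 2.456 × 25.3 = 62.14 years.
Total: 12.40 + 62.14 years.

Δt = 74.5 years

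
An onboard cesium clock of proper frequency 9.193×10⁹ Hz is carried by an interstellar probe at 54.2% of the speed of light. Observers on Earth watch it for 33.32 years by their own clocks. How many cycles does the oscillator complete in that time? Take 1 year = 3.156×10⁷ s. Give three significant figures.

N = 8.12×10¹⁸

β = 0.542; γ = 1/√(1 − 0.542²) = 1/√0.7062 = 1.190
During 33.32 years of lab time, the oscillator's proper time advances by τ = Δt/γ = 33.32/1.190 = 28.00 years = 8.837×10⁸ s.
N = f × τ = 9.193×10⁹ × 8.837×10⁸ = 8.124×10¹⁸.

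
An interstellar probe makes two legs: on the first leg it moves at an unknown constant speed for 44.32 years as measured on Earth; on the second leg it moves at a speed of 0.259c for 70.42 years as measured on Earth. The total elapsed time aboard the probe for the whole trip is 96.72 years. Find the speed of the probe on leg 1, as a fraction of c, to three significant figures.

β = 0.762

Leg 1: speed unknown; τ_1 = 44.32/γ_1.
Leg 2: γ = 1/√(1 − 0.259²) = 1/√0.9329 = 1.035; τ_2 = 70.42/1.035 = 68.02 years.
Total proper time: τ_1 + 68.02 = 96.72, so τ_1 = 96.72 − 68.02 = 28.70 years.
γ_1 = 44.32/28.70 = 1.544; β = √(1 − 1/γ²) = √0.5806.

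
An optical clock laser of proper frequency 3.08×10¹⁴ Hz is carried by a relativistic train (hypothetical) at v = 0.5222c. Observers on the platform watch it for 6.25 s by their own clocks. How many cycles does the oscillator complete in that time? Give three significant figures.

γ = 1/√(1 − 0.5222²) = 1/√0.7273 = 1.173
During 6.25 s of lab time, the oscillator's proper time advances by τ = Δt/γ = 6.25/1.173 = 5.330 s = 5.330×10⁰ s.
N = f × τ = 3.08×10¹⁴ × 5.330×10⁰ = 1.642×10¹⁵.

N = 1.64×10¹⁵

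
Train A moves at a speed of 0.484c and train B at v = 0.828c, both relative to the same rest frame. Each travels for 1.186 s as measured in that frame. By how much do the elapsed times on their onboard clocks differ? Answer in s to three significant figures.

|τ_A − τ_B| = 0.373 s

A: γ = 1/√(1 − 0.484²) = 1/√0.7657 = 1.143; τ_A = 1.186/1.143 = 1.038 s.
B: γ = 1/√(1 − 0.828²) = 1/√0.3144 = 1.783; τ_B = 1.186/1.783 = 0.6650 s.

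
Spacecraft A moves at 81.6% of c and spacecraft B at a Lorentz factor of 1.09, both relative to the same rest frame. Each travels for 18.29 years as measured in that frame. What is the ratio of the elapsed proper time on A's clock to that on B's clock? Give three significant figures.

A: β = 0.816; γ = 1/√(1 − 0.816²) = 1/√0.3341 = 1.730. B: γ = 1.09.
τ_A/τ_B = γ_B/γ_A = 1.090/1.730 = 0.6301, so τ_A/τ_B = 0.6301.

τ_A/τ_B = 0.630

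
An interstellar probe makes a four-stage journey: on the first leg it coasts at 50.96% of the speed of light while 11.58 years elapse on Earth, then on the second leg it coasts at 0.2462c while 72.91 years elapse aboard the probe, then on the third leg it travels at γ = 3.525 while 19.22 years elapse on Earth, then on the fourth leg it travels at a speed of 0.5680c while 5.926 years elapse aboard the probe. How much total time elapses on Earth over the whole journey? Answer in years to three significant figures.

Δt = 113 years

Leg 1: 11.58 years is already measured on Earth.
Leg 2: γ = 1/√(1 − 0.2462²) = 1/√0.9394 = 1.032; Δt_2 = 1.032 × 72.91 = 75.23 years.
Leg 3: 19.22 years is already measured on Earth.
Leg 4: γ = 1/√(1 − 0.5680²) = 1/√0.6774 = 1.215; Δt_4 = 1.215 × 5.926 = 7.200 years.
Total: 11.58 + 75.23 + 19.22 + 7.200 years.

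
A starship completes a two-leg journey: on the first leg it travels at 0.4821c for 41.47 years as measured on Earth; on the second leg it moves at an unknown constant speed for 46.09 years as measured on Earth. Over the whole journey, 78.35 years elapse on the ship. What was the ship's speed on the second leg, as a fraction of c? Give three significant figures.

Leg 1: γ = 1/√(1 − 0.4821²) = 1/√0.7676 = 1.141; τ_1 = 41.47/1.141 = 36.33 years.
Leg 2: speed unknown; τ_2 = 46.09/γ_2.
Total proper time: 36.33 + τ_2 = 78.35, so τ_2 = 78.35 − 36.33 = 42.02 years.
γ_2 = 46.09/42.02 = 1.097; β = √(1 − 1/γ²) = √0.1689.

β = 0.411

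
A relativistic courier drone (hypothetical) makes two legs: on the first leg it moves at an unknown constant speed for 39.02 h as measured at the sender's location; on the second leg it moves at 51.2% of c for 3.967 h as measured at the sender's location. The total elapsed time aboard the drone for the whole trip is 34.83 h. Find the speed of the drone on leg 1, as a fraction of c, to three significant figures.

Leg 1: speed unknown; τ_1 = 39.02/γ_1.
Leg 2: β = 0.512; γ = 1/√(1 − 0.512²) = 1/√0.7379 = 1.164; τ_2 = 3.967/1.164 = 3.408 h.
Total proper time: τ_1 + 3.408 = 34.83, so τ_1 = 34.83 − 3.408 = 31.42 h.
γ_1 = 39.02/31.42 = 1.242; β = √(1 − 1/γ²) = √0.3515.

β = 0.593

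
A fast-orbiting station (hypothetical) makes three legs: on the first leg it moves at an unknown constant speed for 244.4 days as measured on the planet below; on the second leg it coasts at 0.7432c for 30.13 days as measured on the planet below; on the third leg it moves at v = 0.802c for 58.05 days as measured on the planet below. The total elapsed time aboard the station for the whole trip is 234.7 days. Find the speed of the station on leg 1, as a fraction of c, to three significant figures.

β = 0.677

Leg 1: speed unknown; τ_1 = 244.4/γ_1.
Leg 2: γ = 1/√(1 − 0.7432²) = 1/√0.4477 = 1.495; τ_2 = 30.13/1.495 = 20.16 days.
Leg 3: γ = 1/√(1 − 0.802²) = 1/√0.3568 = 1.674; τ_3 = 58.05/1.674 = 34.67 days.
Total proper time: τ_1 + 20.16 + 34.67 = 234.7, so τ_1 = 234.7 − 54.83 = 179.9 days.
γ_1 = 244.4/179.9 = 1.359; β = √(1 − 1/γ²) = √0.4584.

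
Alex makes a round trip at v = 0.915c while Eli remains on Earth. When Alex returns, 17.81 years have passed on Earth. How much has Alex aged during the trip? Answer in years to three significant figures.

γ = 1/√(1 − 0.915²) = 1/√0.1628 = 2.479
Alex's clock measures proper time along the trip: τ = Δt/γ = 17.81/2.479 years.

τ = 7.19 years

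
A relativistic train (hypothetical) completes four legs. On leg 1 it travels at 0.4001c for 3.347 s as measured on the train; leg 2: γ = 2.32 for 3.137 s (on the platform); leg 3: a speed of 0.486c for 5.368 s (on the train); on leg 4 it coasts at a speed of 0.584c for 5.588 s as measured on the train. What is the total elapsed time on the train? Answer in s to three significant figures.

τ = 15.7 s

Leg 1: 3.347 s is already measured on the train.
Leg 2: γ = 2.32; τ_2 = 3.137/2.320 = 1.352 s.
Leg 3: 5.368 s is already measured on the train.
Leg 4: 5.588 s is already measured on the train.
Total: 3.347 + 1.352 + 5.368 + 5.588 s.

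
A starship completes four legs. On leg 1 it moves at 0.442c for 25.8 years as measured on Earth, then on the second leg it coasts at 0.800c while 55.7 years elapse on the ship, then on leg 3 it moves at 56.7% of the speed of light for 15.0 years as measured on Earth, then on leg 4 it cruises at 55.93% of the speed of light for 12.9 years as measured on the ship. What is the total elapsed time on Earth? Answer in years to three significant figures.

Leg 1: 25.8 years is already measured on Earth.
Leg 2: γ = 1/√(1 − 0.800²) = 5/3 ≈ 1.667; Δt_2 = 1.667 × 55.7 = 92.83 years.
Leg 3: 15.0 years is already measured on Earth.
Leg 4: β = 0.5593; γ = 1/√(1 − 0.5593²) = 1/√0.6872 = 1.206; Δt_4 = 1.206 × 12.9 = 15.56 years.
Total: 25.80 + 92.83 + 15.00 + 15.56 years.

Δt = 149 years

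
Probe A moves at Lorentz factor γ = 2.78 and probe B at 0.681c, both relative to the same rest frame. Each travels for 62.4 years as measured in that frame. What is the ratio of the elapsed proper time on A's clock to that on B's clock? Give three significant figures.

τ_A/τ_B = 0.491

A: γ = 2.78. B: γ = 1/√(1 − 0.681²) = 1/√0.5362 = 1.366.
τ_A/τ_B = γ_B/γ_A = 1.366/2.780 = 0.4912, so τ_A/τ_B = 0.4912.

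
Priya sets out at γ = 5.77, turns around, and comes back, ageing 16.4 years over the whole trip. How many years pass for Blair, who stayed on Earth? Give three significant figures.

γ = 5.77
Earth-frame duration is the dilated interval: Δt = γτ = 5.770 × 16.4 years.

Δt = 94.6 years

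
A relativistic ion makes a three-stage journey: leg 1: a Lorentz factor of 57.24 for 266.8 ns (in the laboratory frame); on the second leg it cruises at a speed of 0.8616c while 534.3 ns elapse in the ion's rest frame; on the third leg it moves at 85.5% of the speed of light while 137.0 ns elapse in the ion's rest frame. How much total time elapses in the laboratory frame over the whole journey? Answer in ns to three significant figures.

Leg 1: 266.8 ns is already measured in the laboratory frame.
Leg 2: γ = 1/√(1 − 0.8616²) = 1/√0.2576 = 1.970; Δt_2 = 1.970 × 534.3 = 1053 ns.
Leg 3: β = 0.855; γ = 1/√(1 − 0.855²) = 1/√0.2690 = 1.928; Δt_3 = 1.928 × 137.0 = 264.2 ns.
Total: 266.8 + 1053 + 264.2 ns.

Δt = 1580 ns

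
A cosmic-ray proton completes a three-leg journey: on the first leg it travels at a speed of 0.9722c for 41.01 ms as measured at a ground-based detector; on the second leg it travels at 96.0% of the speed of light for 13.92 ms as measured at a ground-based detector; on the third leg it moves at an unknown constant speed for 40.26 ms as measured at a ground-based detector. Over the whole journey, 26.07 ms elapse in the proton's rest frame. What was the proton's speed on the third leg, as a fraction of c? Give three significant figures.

β = 0.950

Leg 1: γ = 1/√(1 − 0.9722²) = 1/√0.05483 = 4.271; τ_1 = 41.01/4.271 = 9.603 ms.
Leg 2: β = 0.960; γ = 1/√(1 − 0.960²) = 1/√0.07840 = 3.571; τ_2 = 13.92/3.571 = 3.898 ms.
Leg 3: speed unknown; τ_3 = 40.26/γ_3.
Total proper time: 9.603 + 3.898 + τ_3 = 26.07, so τ_3 = 26.07 − 13.50 = 12.57 ms.
γ_3 = 40.26/12.57 = 3.203; β = √(1 − 1/γ²) = √0.9025.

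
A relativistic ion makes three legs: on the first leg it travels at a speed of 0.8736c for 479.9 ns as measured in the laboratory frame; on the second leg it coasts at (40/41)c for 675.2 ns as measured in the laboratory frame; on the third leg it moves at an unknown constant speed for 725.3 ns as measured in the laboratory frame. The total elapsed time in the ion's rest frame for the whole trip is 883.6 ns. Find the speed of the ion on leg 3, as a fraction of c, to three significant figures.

β = 0.722

Leg 1: γ = 1/√(1 − 0.8736²) = 1/√0.2368 = 2.055; τ_1 = 479.9/2.055 = 233.5 ns.
Leg 2: γ = 1/√(1 − (40/41)²) = 41/9 ≈ 4.556; τ_2 = 675.2/4.556 = 148.2 ns.
Leg 3: speed unknown; τ_3 = 725.3/γ_3.
Total proper time: 233.5 + 148.2 + τ_3 = 883.6, so τ_3 = 883.6 − 381.8 = 501.8 ns.
γ_3 = 725.3/501.8 = 1.445; β = √(1 − 1/γ²) = √0.5213.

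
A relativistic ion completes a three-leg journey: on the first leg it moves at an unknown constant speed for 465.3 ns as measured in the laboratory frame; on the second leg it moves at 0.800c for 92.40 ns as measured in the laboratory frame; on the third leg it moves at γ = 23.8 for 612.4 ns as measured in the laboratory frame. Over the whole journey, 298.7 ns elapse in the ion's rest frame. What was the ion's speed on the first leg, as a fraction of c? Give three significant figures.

Leg 1: speed unknown; τ_1 = 465.3/γ_1.
Leg 2: γ = 1/√(1 − 0.800²) = 5/3 ≈ 1.667; τ_2 = 92.40/1.667 = 55.44 ns.
Leg 3: γ = 23.8; τ_3 = 612.4/23.80 = 25.73 ns.
Total proper time: τ_1 + 55.44 + 25.73 = 298.7, so τ_1 = 298.7 − 81.17 = 217.5 ns.
γ_1 = 465.3/217.5 = 2.139; β = √(1 − 1/γ²) = √0.7814.

β = 0.884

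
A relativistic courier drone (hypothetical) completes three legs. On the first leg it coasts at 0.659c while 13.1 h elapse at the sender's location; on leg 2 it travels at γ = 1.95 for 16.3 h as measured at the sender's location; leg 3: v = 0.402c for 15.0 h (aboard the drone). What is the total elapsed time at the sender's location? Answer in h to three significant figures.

Δt = 45.8 h

Leg 1: 13.1 h is already measured at the sender's location.
Leg 2: 16.3 h is already measured at the sender's location.
Leg 3: γ = 1/√(1 − 0.402²) = 1/√0.8384 = 1.092; Δt_3 = 1.092 × 15.0 = 16.38 h.
Total: 13.10 + 16.30 + 16.38 h.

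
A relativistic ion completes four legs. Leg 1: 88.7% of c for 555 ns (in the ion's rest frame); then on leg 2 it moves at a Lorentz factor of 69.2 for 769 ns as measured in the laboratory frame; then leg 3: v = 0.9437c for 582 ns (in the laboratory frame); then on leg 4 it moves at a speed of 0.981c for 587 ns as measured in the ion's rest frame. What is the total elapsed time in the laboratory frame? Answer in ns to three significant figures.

Leg 1: β = 0.887; γ = 1/√(1 − 0.887²) = 1/√0.2132 = 2.166; Δt_1 = 2.166 × 555 = 1202 ns.
Leg 2: 769 ns is already measured in the laboratory frame.
Leg 3: 582 ns is already measured in the laboratory frame.
Leg 4: γ = 1/√(1 − 0.981²) = 1/√0.03764 = 5.154; Δt_4 = 5.154 × 587 = 3026 ns.
Total: 1202 + 769.0 + 582.0 + 3026 ns.

Δt = 5580 ns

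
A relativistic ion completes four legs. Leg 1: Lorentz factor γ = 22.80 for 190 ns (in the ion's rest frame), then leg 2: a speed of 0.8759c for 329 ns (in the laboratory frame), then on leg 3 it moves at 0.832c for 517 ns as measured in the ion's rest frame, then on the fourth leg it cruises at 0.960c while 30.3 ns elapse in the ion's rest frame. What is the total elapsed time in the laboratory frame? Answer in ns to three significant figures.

Leg 1: γ = 22.80; Δt_1 = 22.80 × 190 = 4332 ns.
Leg 2: 329 ns is already measured in the laboratory frame.
Leg 3: γ = 1/√(1 − 0.832²) = 1/√0.3078 = 1.803; Δt_3 = 1.803 × 517 = 931.9 ns.
Leg 4: γ = 1/√(1 − 0.960²) = 25/7 ≈ 3.571; Δt_4 = 3.571 × 30.3 = 108.2 ns.
Total: 4332 + 329.0 + 931.9 + 108.2 ns.

Δt = 5700 ns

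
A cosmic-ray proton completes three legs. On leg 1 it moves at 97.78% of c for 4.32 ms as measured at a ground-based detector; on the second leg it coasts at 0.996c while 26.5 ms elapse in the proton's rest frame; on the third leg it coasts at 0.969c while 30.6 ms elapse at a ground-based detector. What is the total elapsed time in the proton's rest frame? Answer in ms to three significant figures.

τ = 35.0 ms

Leg 1: β = 0.9778; γ = 1/√(1 − 0.9778²) = 1/√0.04391 = 4.772; τ_1 = 4.32/4.772 = 0.9052 ms.
Leg 2: 26.5 ms is already measured in the proton's rest frame.
Leg 3: γ = 1/√(1 − 0.969²) = 1/√0.06104 = 4.048; τ_3 = 30.6/4.048 = 7.560 ms.
Total: 0.9052 + 26.50 + 7.560 ms.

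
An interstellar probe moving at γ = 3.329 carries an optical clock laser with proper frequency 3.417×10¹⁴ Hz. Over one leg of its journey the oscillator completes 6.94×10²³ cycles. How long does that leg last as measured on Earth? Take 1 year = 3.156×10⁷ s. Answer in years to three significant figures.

γ = 3.329
Proper time for N cycles: τ = N/f = 6.94×10²³/(3.417×10¹⁴) = 2.031×10⁹ s = 64.35 years.
Lab-frame duration Δt = γτ = 3.329 × 64.35 = 214.2 years.

Δt = 214 years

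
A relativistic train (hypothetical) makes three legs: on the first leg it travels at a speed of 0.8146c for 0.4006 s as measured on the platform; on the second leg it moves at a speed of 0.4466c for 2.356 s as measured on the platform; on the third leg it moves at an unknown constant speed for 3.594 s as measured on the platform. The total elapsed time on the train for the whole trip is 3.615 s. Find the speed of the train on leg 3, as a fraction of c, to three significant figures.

Leg 1: γ = 1/√(1 − 0.8146²) = 1/√0.3364 = 1.724; τ_1 = 0.4006/1.724 = 0.2324 s.
Leg 2: γ = 1/√(1 − 0.4466²) = 1/√0.8005 = 1.118; τ_2 = 2.356/1.118 = 2.108 s.
Leg 3: speed unknown; τ_3 = 3.594/γ_3.
Total proper time: 0.2324 + 2.108 + τ_3 = 3.615, so τ_3 = 3.615 − 2.340 = 1.275 s.
γ_3 = 3.594/1.275 = 2.820; β = √(1 − 1/γ²) = √0.8742.

β = 0.935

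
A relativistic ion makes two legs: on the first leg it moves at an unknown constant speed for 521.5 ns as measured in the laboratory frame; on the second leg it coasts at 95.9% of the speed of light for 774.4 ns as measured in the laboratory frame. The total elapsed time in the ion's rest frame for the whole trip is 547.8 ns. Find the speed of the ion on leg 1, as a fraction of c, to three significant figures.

Leg 1: speed unknown; τ_1 = 521.5/γ_1.
Leg 2: β = 0.959; γ = 1/√(1 − 0.959²) = 1/√0.08032 = 3.529; τ_2 = 774.4/3.529 = 219.5 ns.
Total proper time: τ_1 + 219.5 = 547.8, so τ_1 = 547.8 − 219.5 = 328.3 ns.
γ_1 = 521.5/328.3 = 1.588; β = √(1 − 1/γ²) = √0.6036.

β = 0.777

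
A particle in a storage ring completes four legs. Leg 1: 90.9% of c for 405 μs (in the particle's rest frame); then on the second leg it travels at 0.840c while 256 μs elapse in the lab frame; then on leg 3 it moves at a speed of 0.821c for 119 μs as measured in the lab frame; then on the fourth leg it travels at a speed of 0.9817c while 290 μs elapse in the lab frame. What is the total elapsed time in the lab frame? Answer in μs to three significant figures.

Leg 1: β = 0.909; γ = 1/√(1 − 0.909²) = 1/√0.1737 = 2.399; Δt_1 = 2.399 × 405 = 971.7 μs.
Leg 2: 256 μs is already measured in the lab frame.
Leg 3: 119 μs is already measured in the lab frame.
Leg 4: 290 μs is already measured in the lab frame.
Total: 971.7 + 256.0 + 119.0 + 290.0 μs.

Δt = 1640 μs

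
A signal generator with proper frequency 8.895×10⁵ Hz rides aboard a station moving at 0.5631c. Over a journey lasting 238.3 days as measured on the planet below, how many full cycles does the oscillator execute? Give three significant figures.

N = 1.51×10¹³

γ = 1/√(1 − 0.5631²) = 1/√0.6829 = 1.210
The oscillator's own cycle count is N = f × τ where τ is the proper time aboard the station. τ = Δt/γ = 238.3/1.210 = 196.9 days = 1.701×10⁷ s.
N = 8.895×10⁵ × 1.701×10⁷ = 1.513×10¹³.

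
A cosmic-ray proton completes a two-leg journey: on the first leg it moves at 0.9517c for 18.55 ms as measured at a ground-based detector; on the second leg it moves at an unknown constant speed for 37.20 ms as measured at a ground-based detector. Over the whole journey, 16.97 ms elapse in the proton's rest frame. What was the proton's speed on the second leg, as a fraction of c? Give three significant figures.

Leg 1: γ = 1/√(1 − 0.9517²) = 1/√0.09427 = 3.257; τ_1 = 18.55/3.257 = 5.695 ms.
Leg 2: speed unknown; τ_2 = 37.20/γ_2.
Total proper time: 5.695 + τ_2 = 16.97, so τ_2 = 16.97 − 5.695 = 11.27 ms.
γ_2 = 37.20/11.27 = 3.299; β = √(1 − 1/γ²) = √0.9081.

β = 0.953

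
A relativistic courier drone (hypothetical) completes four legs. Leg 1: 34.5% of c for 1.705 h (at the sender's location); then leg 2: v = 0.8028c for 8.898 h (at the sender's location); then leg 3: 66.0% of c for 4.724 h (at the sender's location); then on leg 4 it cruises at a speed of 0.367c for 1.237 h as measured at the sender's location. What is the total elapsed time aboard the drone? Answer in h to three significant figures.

τ = 11.6 h

Leg 1: β = 0.345; γ = 1/√(1 − 0.345²) = 1/√0.8810 = 1.065; τ_1 = 1.705/1.065 = 1.600 h.
Leg 2: γ = 1/√(1 − 0.8028²) = 1/√0.3555 = 1.677; τ_2 = 8.898/1.677 = 5.305 h.
Leg 3: β = 0.660; γ = 1/√(1 − 0.660²) = 1/√0.5644 = 1.331; τ_3 = 4.724/1.331 = 3.549 h.
Leg 4: γ = 1/√(1 − 0.367²) = 1/√0.8653 = 1.075; τ_4 = 1.237/1.075 = 1.151 h.
Total: 1.600 + 5.305 + 3.549 + 1.151 h.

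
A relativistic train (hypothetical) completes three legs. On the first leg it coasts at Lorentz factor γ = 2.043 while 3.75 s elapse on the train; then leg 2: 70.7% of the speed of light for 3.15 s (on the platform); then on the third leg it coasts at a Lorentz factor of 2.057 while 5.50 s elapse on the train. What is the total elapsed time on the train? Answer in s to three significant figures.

Leg 1: 3.75 s is already measured on the train.
Leg 2: β = 0.707; γ = 1/√(1 − 0.707²) = 1/√0.5002 = 1.414; τ_2 = 3.15/1.414 = 2.228 s.
Leg 3: 5.50 s is already measured on the train.
Total: 3.750 + 2.228 + 5.500 s.

τ = 11.5 s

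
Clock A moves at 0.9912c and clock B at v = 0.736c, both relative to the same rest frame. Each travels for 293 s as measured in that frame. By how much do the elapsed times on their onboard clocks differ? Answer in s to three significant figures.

|τ_A − τ_B| = 160 s

A: γ = 1/√(1 − 0.9912²) = 1/√0.01752 = 7.554; τ_A = 293/7.554 = 38.79 s.
B: γ = 1/√(1 − 0.736²) = 1/√0.4583 = 1.477; τ_B = 293/1.477 = 198.4 s.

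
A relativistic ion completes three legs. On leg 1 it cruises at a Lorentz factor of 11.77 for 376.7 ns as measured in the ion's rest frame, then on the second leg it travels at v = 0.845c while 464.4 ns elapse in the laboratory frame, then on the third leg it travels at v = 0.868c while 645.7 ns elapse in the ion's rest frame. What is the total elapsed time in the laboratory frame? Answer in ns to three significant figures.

Δt = 6200 ns

Leg 1: γ = 11.77; Δt_1 = 11.77 × 376.7 = 4434 ns.
Leg 2: 464.4 ns is already measured in the laboratory frame.
Leg 3: γ = 1/√(1 − 0.868²) = 1/√0.2466 = 2.014; Δt_3 = 2.014 × 645.7 = 1300 ns.
Total: 4434 + 464.4 + 1300 ns.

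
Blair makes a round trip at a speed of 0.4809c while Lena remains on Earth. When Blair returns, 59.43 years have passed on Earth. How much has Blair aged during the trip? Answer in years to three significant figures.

γ = 1/√(1 − 0.4809²) = 1/√0.7687 = 1.141
Blair's clock measures proper time along the trip: τ = Δt/γ = 59.43/1.141 years.

τ = 52.1 years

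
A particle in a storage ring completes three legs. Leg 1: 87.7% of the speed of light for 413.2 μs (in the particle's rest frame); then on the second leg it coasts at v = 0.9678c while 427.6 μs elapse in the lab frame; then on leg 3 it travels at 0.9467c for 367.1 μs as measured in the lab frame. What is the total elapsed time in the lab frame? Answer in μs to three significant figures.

Leg 1: β = 0.877; γ = 1/√(1 − 0.877²) = 1/√0.2309 = 2.081; Δt_1 = 2.081 × 413.2 = 860.0 μs.
Leg 2: 427.6 μs is already measured in the lab frame.
Leg 3: 367.1 μs is already measured in the lab frame.
Total: 860.0 + 427.6 + 367.1 μs.

Δt = 1650 μs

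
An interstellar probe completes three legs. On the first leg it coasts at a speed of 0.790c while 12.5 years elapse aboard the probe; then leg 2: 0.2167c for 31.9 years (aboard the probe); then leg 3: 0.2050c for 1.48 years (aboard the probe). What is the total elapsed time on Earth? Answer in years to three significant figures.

Leg 1: γ = 1/√(1 − 0.790²) = 1/√0.3759 = 1.631; Δt_1 = 1.631 × 12.5 = 20.39 years.
Leg 2: γ = 1/√(1 − 0.2167²) = 1/√0.9530 = 1.024; Δt_2 = 1.024 × 31.9 = 32.68 years.
Leg 3: γ = 1/√(1 − 0.2050²) = 1/√0.9580 = 1.022; Δt_3 = 1.022 × 1.48 = 1.512 years.
Total: 20.39 + 32.68 + 1.512 years.

Δt = 54.6 years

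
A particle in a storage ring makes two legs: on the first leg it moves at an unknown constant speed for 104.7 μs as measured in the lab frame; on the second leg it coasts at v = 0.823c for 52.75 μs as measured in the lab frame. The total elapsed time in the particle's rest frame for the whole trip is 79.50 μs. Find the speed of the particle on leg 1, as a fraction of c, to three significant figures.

Leg 1: speed unknown; τ_1 = 104.7/γ_1.
Leg 2: γ = 1/√(1 − 0.823²) = 1/√0.3227 = 1.760; τ_2 = 52.75/1.760 = 29.96 μs.
Total proper time: τ_1 + 29.96 = 79.50, so τ_1 = 79.50 − 29.96 = 49.54 μs.
γ_1 = 104.7/49.54 = 2.114; β = √(1 − 1/γ²) = √0.7762.

β = 0.881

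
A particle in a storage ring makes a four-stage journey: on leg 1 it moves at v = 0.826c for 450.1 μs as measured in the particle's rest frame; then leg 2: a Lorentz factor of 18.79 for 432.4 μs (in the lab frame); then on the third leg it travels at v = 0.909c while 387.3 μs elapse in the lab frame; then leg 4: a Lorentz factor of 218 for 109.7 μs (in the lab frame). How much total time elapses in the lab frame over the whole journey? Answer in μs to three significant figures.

Δt = 1730 μs

Leg 1: γ = 1/√(1 − 0.826²) = 1/√0.3177 = 1.774; Δt_1 = 1.774 × 450.1 = 798.5 μs.
Leg 2: 432.4 μs is already measured in the lab frame.
Leg 3: 387.3 μs is already measured in the lab frame.
Leg 4: 109.7 μs is already measured in the lab frame.
Total: 798.5 + 432.4 + 387.3 + 109.7 μs.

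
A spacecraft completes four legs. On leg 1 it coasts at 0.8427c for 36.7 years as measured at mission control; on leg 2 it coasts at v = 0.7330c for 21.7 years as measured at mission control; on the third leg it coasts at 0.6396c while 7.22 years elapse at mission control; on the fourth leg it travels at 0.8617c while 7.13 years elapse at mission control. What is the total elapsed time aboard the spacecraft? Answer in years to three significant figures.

Leg 1: γ = 1/√(1 − 0.8427²) = 1/√0.2899 = 1.857; τ_1 = 36.7/1.857 = 19.76 years.
Leg 2: γ = 1/√(1 − 0.7330²) = 1/√0.4627 = 1.470; τ_2 = 21.7/1.470 = 14.76 years.
Leg 3: γ = 1/√(1 − 0.6396²) = 1/√0.5909 = 1.301; τ_3 = 7.22/1.301 = 5.550 years.
Leg 4: γ = 1/√(1 − 0.8617²) = 1/√0.2575 = 1.971; τ_4 = 7.13/1.971 = 3.618 years.
Total: 19.76 + 14.76 + 5.550 + 3.618 years.

τ = 43.7 years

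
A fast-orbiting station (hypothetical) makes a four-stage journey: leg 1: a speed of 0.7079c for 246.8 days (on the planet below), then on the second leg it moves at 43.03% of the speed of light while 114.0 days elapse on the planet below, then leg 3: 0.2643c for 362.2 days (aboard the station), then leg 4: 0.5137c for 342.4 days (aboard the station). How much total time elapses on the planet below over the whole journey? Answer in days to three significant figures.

Leg 1: 246.8 days is already measured on the planet below.
Leg 2: 114.0 days is already measured on the planet below.
Leg 3: γ = 1/√(1 − 0.2643²) = 1/√0.9301 = 1.037; Δt_3 = 1.037 × 362.2 = 375.6 days.
Leg 4: γ = 1/√(1 − 0.5137²) = 1/√0.7361 = 1.166; Δt_4 = 1.166 × 342.4 = 399.1 days.
Total: 246.8 + 114.0 + 375.6 + 399.1 days.

Δt = 1140 days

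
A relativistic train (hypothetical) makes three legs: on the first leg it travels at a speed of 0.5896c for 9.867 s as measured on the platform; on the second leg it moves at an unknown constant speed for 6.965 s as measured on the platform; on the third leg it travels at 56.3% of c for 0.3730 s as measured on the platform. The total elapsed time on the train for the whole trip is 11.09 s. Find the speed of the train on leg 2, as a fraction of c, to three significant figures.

β = 0.915

Leg 1: γ = 1/√(1 − 0.5896²) = 1/√0.6524 = 1.238; τ_1 = 9.867/1.238 = 7.970 s.
Leg 2: speed unknown; τ_2 = 6.965/γ_2.
Leg 3: β = 0.563; γ = 1/√(1 − 0.563²) = 1/√0.6830 = 1.210; τ_3 = 0.3730/1.210 = 0.3083 s.
Total proper time: 7.970 + τ_2 + 0.3083 = 11.09, so τ_2 = 11.09 − 8.278 = 2.812 s.
γ_2 = 6.965/2.812 = 2.477; β = √(1 − 1/γ²) = √0.8370.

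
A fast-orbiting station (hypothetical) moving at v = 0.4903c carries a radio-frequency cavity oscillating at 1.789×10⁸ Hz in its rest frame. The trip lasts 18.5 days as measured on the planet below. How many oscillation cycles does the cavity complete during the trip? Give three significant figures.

N = 2.49×10¹⁴

γ = 1/√(1 − 0.4903²) = 1/√0.7596 = 1.147
The oscillator's own cycle count is N = f × τ where τ is the proper time aboard the station. τ = Δt/γ = 18.5/1.147 = 16.12 days = 1.393×10⁶ s.
N = 1.789×10⁸ × 1.393×10⁶ = 2.492×10¹⁴.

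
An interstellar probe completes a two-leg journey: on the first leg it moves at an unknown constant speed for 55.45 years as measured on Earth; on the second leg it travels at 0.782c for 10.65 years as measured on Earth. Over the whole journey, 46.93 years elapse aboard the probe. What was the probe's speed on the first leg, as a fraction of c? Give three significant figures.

β = 0.687

Leg 1: speed unknown; τ_1 = 55.45/γ_1.
Leg 2: γ = 1/√(1 − 0.782²) = 1/√0.3885 = 1.604; τ_2 = 10.65/1.604 = 6.638 years.
Total proper time: τ_1 + 6.638 = 46.93, so τ_1 = 46.93 − 6.638 = 40.29 years.
γ_1 = 55.45/40.29 = 1.376; β = √(1 − 1/γ²) = √0.4720.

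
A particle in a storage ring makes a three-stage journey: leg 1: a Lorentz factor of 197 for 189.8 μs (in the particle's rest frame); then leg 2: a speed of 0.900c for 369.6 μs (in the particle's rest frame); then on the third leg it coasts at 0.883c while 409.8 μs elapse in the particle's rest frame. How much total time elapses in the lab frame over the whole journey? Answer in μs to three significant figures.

Leg 1: γ = 197; Δt_1 = 197.0 × 189.8 = 3.739×10⁴ μs.
Leg 2: γ = 1/√(1 − 0.900²) = 1/√0.1900 = 2.294; Δt_2 = 2.294 × 369.6 = 847.9 μs.
Leg 3: γ = 1/√(1 − 0.883²) = 1/√0.2203 = 2.131; Δt_3 = 2.131 × 409.8 = 873.1 μs.
Total: 3.739×10⁴ + 847.9 + 873.1 μs.

Δt = 3.91×10⁴ μs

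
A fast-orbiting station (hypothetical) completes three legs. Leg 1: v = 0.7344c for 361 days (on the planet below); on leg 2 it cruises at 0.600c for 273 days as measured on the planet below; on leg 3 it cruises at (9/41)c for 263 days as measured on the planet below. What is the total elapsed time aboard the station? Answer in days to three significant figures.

Leg 1: γ = 1/√(1 − 0.7344²) = 1/√0.4607 = 1.473; τ_1 = 361/1.473 = 245.0 days.
Leg 2: γ = 1/√(1 − 0.600²) = 5/4 = 1.250; τ_2 = 273/1.250 = 218.4 days.
Leg 3: γ = 1/√(1 − (9/41)²) = 41/40 = 1.025; τ_3 = 263/1.025 = 256.6 days.
Total: 245.0 + 218.4 + 256.6 days.

τ = 720 days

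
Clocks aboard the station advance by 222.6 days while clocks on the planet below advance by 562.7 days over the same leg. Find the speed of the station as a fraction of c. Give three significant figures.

β = 0.918

The proper time is measured aboard the station (both events occur at the station's location); Δt is measured on the planet below. γ = Δt/τ = 562.7/222.6 = 2.528.
β = √(1 − 1/γ²) = √(1 − 0.1565) = √0.8435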